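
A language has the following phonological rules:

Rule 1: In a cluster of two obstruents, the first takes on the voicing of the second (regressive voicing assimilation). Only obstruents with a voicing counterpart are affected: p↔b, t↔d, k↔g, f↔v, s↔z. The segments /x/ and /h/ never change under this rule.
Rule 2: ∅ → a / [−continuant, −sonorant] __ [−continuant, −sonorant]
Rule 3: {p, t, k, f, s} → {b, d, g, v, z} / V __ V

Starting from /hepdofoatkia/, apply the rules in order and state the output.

hebadovoadagia

Rule 1 (regressive voicing assimilation): /p/ precedes the voiced obstruent /d/, so it voices to [b] by assimilation. /hepdofoatkia/ → hebdofoatkia.
Rule 2 (stop-cluster a-epenthesis): /b/ and /d/ form a stop–stop cluster, so [a] is inserted between them. /t/ and /k/ form a stop–stop cluster, so [a] is inserted between them. /hebdofoatkia/ → hebadofoatakia.
Rule 3 (intervocalic voicing): /f/ is a voiceless obstruent between vowels /o/ and /o/, so it voices to [v]. /t/ is a voiceless obstruent between vowels /a/ and /a/, so it voices to [d]. /k/ is a voiceless obstruent between vowels /a/ and /i/, so it voices to [g]. /hebadofoatakia/ → hebadovoadagia.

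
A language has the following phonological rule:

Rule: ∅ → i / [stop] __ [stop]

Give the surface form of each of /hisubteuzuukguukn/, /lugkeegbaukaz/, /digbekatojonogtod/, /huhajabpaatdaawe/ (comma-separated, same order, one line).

hisubiteuzuukiguukn, lugikeegibaukaz, digibekatojonogitod, huhajabipaatidaawe

/hisubteuzuukguukn/: /b/ and /t/ form a stop–stop cluster, so [i] is inserted between them. /k/ and /g/ form a stop–stop cluster, so [i] is inserted between them. → [hisubiteuzuukiguukn].
/lugkeegbaukaz/: /g/ and /k/ form a stop–stop cluster, so [i] is inserted between them. /g/ and /b/ form a stop–stop cluster, so [i] is inserted between them. → [lugikeegibaukaz].
/digbekatojonogtod/: /g/ and /b/ form a stop–stop cluster, so [i] is inserted between them. /g/ and /t/ form a stop–stop cluster, so [i] is inserted between them. → [digibekatojonogitod].
/huhajabpaatdaawe/: /b/ and /p/ form a stop–stop cluster, so [i] is inserted between them. /t/ and /d/ form a stop–stop cluster, so [i] is inserted between them. → [huhajabipaatidaawe].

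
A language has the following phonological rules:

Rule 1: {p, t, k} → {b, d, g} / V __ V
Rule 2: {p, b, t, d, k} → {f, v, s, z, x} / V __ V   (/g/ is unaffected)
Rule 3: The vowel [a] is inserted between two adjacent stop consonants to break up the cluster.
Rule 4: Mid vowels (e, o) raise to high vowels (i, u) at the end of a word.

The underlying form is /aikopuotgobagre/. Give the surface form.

aigovuotagovagri

Rule 1 (intervocalic voicing): /k/ is a voiceless stop between vowels /i/ and /o/, so it voices to [g]. /p/ is a voiceless stop between vowels /o/ and /u/, so it voices to [b]. /aikopuotgobagre/ → aigobuotgobagre.
Rule 2 (intervocalic spirantization): /b/ is a stop between vowels /o/ and /u/, so it spirantizes to the fricative [v]. /b/ is a stop between vowels /o/ and /a/, so it spirantizes to the fricative [v]. /aigobuotgobagre/ → aigovuotgovagre.
Rule 3 (stop-cluster a-epenthesis): /t/ and /g/ form a stop–stop cluster, so [a] is inserted between them. /aigovuotgovagre/ → aigovuotagovagre.
Rule 4 (final vowel raising): /e/ is a mid vowel in word-final position, so it raises to [i]. /aigovuotagovagre/ → aigovuotagovagri.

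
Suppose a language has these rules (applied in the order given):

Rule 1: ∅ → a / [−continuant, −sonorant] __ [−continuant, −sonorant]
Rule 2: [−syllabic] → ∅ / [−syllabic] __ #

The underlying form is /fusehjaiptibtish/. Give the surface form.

Rule 1 (stop-cluster a-epenthesis): /p/ and /t/ form a stop–stop cluster, so [a] is inserted between them. /b/ and /t/ form a stop–stop cluster, so [a] is inserted between them. /fusehjaiptibtish/ → fusehjaipatibatish.
Rule 2 (final cluster simplification): /h/ is the second consonant of a word-final cluster /sh/, so it deletes. /fusehjaipatibatish/ → fusehjaipatibatis.

fusehjaipatibatis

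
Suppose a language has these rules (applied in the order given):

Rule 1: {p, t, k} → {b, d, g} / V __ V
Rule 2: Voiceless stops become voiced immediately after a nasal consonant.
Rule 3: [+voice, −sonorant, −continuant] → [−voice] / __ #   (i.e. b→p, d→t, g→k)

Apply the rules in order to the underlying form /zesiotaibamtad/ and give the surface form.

zesiodaibamdat

Rule 1 (intervocalic voicing): /t/ is a voiceless stop between vowels /o/ and /a/, so it voices to [d]. /zesiotaibamtad/ → zesiodaibamtad.
Rule 2 (post-nasal voicing): /t/ is a voiceless stop immediately after the nasal /m/, so it voices to [d]. /zesiodaibamtad/ → zesiodaibamdad.
Rule 3 (final devoicing): /d/ is a voiced stop in word-final position, so it devoices to [t]. /zesiodaibamdad/ → zesiodaibamdat.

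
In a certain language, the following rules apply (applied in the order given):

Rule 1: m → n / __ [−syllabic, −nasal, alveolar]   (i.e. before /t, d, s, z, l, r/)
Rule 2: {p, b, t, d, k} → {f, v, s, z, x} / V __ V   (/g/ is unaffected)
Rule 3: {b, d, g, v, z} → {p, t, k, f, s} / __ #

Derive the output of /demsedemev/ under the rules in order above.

Rule 1 (nasal place assimilation): /m/ precedes the alveolar consonant /s/, so it assimilates in place to [n]. /demsedemev/ → densedemev.
Rule 2 (intervocalic spirantization): /d/ is a stop between vowels /e/ and /e/, so it spirantizes to the fricative [z]. /densedemev/ → densezemev.
Rule 3 (final devoicing): /v/ is a voiced obstruent in word-final position, so it devoices to [f]. /densezemev/ → densezemef.

densezemef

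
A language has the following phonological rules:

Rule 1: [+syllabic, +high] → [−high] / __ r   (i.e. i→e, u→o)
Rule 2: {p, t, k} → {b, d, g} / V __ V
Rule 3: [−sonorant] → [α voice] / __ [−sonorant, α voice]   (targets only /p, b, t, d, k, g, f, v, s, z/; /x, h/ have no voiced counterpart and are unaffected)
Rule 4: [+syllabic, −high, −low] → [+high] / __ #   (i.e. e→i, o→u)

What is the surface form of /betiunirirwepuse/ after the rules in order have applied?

bediunererwebusi

Rule 1 (pre-rhotic lowering): /i/ is a high vowel immediately before /r/, so it lowers to [e]. /i/ is a high vowel immediately before /r/, so it lowers to [e]. /betiunirirwepuse/ → betiunererwepuse.
Rule 2 (intervocalic voicing): /t/ is a voiceless stop between vowels /e/ and /i/, so it voices to [d]. /p/ is a voiceless stop between vowels /e/ and /u/, so it voices to [b]. /betiunererwepuse/ → bediunererwebuse.
Rule 3 (regressive voicing assimilation): no segment meets the environment; /bediunererwebuse/ is unchanged.
Rule 4 (final vowel raising): /e/ is a mid vowel in word-final position, so it raises to [i]. /bediunererwebuse/ → bediunererwebusi.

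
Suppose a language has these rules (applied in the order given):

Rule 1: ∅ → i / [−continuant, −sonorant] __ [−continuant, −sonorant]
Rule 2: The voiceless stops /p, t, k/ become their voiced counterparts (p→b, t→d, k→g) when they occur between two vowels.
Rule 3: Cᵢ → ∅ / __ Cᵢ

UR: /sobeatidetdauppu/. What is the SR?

Rule 1 (stop-cluster i-epenthesis): /t/ and /d/ form a stop–stop cluster, so [i] is inserted between them. /p/ and /p/ form a stop–stop cluster, so [i] is inserted between them. /sobeatidetdauppu/ → sobeatidetidaupipu.
Rule 2 (intervocalic voicing): /t/ is a voiceless stop between vowels /a/ and /i/, so it voices to [d]. /t/ is a voiceless stop between vowels /e/ and /i/, so it voices to [d]. /p/ is a voiceless stop between vowels /u/ and /i/, so it voices to [b]. /p/ is a voiceless stop between vowels /i/ and /u/, so it voices to [b]. /sobeatidetidaupipu/ → sobeadidedidaubibu.
Rule 3 (degemination): no segment meets the environment; /sobeadidedidaubibu/ is unchanged.

sobeadidedidaubibu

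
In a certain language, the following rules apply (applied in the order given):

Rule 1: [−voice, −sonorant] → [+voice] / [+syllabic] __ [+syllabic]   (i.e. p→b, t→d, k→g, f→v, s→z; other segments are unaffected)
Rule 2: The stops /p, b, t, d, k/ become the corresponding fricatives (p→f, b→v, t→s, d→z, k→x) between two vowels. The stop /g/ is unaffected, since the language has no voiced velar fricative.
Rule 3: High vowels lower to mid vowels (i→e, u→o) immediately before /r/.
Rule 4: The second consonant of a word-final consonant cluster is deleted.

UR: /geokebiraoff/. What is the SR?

geogeveraof

Rule 1 (intervocalic voicing): /k/ is a voiceless obstruent between vowels /o/ and /e/, so it voices to [g]. /geokebiraoff/ → geogebiraoff.
Rule 2 (intervocalic spirantization): /b/ is a stop between vowels /e/ and /i/, so it spirantizes to the fricative [v]. /geogebiraoff/ → geogeviraoff.
Rule 3 (pre-rhotic lowering): /i/ is a high vowel immediately before /r/, so it lowers to [e]. /geogeviraoff/ → geogeveraoff.
Rule 4 (final cluster simplification): /f/ is the second consonant of a word-final cluster /ff/, so it deletes. /geogeveraoff/ → geogeveraof.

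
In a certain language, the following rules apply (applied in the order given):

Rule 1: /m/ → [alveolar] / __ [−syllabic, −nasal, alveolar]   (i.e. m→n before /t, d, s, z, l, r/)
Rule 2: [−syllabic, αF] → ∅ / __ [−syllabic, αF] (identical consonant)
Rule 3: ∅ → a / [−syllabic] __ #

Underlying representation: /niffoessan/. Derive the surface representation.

Rule 1 (nasal place assimilation): no segment meets the environment; /niffoessan/ is unchanged.
Rule 2 (degemination): /ff/ is a geminate; the first /f/ deletes. /ss/ is a geminate; the first /s/ deletes. /niffoessan/ → nifoesan.
Rule 3 (final a-epenthesis): the form ends in the consonant /n/, so [a] is inserted word-finally. /nifoesan/ → nifoesana.

nifoesana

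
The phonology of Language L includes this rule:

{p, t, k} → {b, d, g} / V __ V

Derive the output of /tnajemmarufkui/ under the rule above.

No segment of /tnajemmarufkui/ meets the structural description of the rule, so the form surfaces unchanged.

tnajemmarufkui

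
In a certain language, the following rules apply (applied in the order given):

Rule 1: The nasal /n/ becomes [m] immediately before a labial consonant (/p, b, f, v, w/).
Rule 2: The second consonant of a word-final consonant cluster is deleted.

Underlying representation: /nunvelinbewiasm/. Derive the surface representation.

Rule 1 (nasal place assimilation): /n/ precedes the labial consonant /v/, so it assimilates in place to [m]. /n/ precedes the labial consonant /b/, so it assimilates in place to [m]. /nunvelinbewiasm/ → numvelimbewiasm.
Rule 2 (final cluster simplification): /m/ is the second consonant of a word-final cluster /sm/, so it deletes. /numvelimbewiasm/ → numvelimbewias.

numvelimbewias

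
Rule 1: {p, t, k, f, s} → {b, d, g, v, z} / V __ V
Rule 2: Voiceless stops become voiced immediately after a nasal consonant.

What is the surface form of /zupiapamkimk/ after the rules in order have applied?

Rule 1 (intervocalic voicing): /p/ is a voiceless obstruent between vowels /u/ and /i/, so it voices to [b]. /p/ is a voiceless obstruent between vowels /a/ and /a/, so it voices to [b]. /zupiapamkimk/ → zubiabamkimk.
Rule 2 (post-nasal voicing): /k/ is a voiceless stop immediately after the nasal /m/, so it voices to [g]. /k/ is a voiceless stop immediately after the nasal /m/, so it voices to [g]. /zubiabamkimk/ → zubiabamgimg.

zubiabamgimg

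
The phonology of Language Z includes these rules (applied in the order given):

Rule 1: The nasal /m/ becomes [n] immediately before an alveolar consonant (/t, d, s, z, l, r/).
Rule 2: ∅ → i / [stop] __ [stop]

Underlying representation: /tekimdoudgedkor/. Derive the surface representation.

Rule 1 (nasal place assimilation): /m/ precedes the alveolar consonant /d/, so it assimilates in place to [n]. /tekimdoudgedkor/ → tekindoudgedkor.
Rule 2 (stop-cluster i-epenthesis): /d/ and /g/ form a stop–stop cluster, so [i] is inserted between them. /d/ and /k/ form a stop–stop cluster, so [i] is inserted between them. /tekindoudgedkor/ → tekindoudigedikor.

tekindoudigedikor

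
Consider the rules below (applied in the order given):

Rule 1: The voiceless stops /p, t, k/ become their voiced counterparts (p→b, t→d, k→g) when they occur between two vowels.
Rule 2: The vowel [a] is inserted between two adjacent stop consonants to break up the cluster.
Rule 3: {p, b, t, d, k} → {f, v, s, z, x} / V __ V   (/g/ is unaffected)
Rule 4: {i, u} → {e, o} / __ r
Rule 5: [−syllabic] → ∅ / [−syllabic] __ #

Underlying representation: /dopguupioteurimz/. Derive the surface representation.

dofaguuviozeorim

Rule 1 (intervocalic voicing): /p/ is a voiceless stop between vowels /u/ and /i/, so it voices to [b]. /t/ is a voiceless stop between vowels /o/ and /e/, so it voices to [d]. /dopguupioteurimz/ → dopguubiodeurimz.
Rule 2 (stop-cluster a-epenthesis): /p/ and /g/ form a stop–stop cluster, so [a] is inserted between them. /dopguubiodeurimz/ → dopaguubiodeurimz.
Rule 3 (intervocalic spirantization): /p/ is a stop between vowels /o/ and /a/, so it spirantizes to the fricative [f]. /b/ is a stop between vowels /u/ and /i/, so it spirantizes to the fricative [v]. /d/ is a stop between vowels /o/ and /e/, so it spirantizes to the fricative [z]. /dopaguubiodeurimz/ → dofaguuviozeurimz.
Rule 4 (pre-rhotic lowering): /u/ is a high vowel immediately before /r/, so it lowers to [o]. /dofaguuviozeurimz/ → dofaguuviozeorimz.
Rule 5 (final cluster simplification): /z/ is the second consonant of a word-final cluster /mz/, so it deletes. /dofaguuviozeorimz/ → dofaguuviozeorim.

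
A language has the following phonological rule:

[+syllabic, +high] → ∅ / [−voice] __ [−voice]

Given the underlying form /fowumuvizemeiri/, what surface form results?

fowumuvizemeiri

No segment of /fowumuvizemeiri/ meets the structural description of the rule, so the form surfaces unchanged.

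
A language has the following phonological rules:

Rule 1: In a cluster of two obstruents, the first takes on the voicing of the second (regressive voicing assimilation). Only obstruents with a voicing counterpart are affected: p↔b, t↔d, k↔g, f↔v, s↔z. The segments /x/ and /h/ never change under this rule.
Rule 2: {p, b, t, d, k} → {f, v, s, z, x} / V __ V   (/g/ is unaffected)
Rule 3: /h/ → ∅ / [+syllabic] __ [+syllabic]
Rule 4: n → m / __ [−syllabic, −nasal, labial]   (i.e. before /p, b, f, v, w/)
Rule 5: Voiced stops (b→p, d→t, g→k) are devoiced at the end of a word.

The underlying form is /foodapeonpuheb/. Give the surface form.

Rule 1 (regressive voicing assimilation): no segment meets the environment; /foodapeonpuheb/ is unchanged.
Rule 2 (intervocalic spirantization): /d/ is a stop between vowels /o/ and /a/, so it spirantizes to the fricative [z]. /p/ is a stop between vowels /a/ and /e/, so it spirantizes to the fricative [f]. /foodapeonpuheb/ → foozafeonpuheb.
Rule 3 (intervocalic h-deletion): /h/ occurs between vowels /u/ and /e/, so it deletes. /foozafeonpuheb/ → foozafeonpueb.
Rule 4 (nasal place assimilation): /n/ precedes the labial consonant /p/, so it assimilates in place to [m]. /foozafeonpueb/ → foozafeompueb.
Rule 5 (final devoicing): /b/ is a voiced stop in word-final position, so it devoices to [p]. /foozafeompueb/ → foozafeompuep.

foozafeompuep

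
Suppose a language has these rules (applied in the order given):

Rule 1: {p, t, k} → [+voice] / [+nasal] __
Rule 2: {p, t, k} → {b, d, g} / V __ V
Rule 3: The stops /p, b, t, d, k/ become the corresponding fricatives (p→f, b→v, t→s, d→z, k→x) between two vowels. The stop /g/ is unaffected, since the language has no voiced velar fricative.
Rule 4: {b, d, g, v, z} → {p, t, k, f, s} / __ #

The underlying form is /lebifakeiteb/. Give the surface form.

Rule 1 (post-nasal voicing): no segment meets the environment; /lebifakeiteb/ is unchanged.
Rule 2 (intervocalic voicing): /k/ is a voiceless stop between vowels /a/ and /e/, so it voices to [g]. /t/ is a voiceless stop between vowels /i/ and /e/, so it voices to [d]. /lebifakeiteb/ → lebifageideb.
Rule 3 (intervocalic spirantization): /b/ is a stop between vowels /e/ and /i/, so it spirantizes to the fricative [v]. /d/ is a stop between vowels /i/ and /e/, so it spirantizes to the fricative [z]. /lebifageideb/ → levifageizeb.
Rule 4 (final devoicing): /b/ is a voiced obstruent in word-final position, so it devoices to [p]. /levifageizeb/ → levifageizep.

levifageizep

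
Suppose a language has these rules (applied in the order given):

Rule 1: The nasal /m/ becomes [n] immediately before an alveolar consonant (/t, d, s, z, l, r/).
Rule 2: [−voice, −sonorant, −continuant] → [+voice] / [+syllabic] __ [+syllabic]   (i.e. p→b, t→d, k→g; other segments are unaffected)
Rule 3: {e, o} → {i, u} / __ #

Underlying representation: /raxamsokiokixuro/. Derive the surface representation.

raxansogiogixuru

Rule 1 (nasal place assimilation): /m/ precedes the alveolar consonant /s/, so it assimilates in place to [n]. /raxamsokiokixuro/ → raxansokiokixuro.
Rule 2 (intervocalic voicing): /k/ is a voiceless stop between vowels /o/ and /i/, so it voices to [g]. /k/ is a voiceless stop between vowels /o/ and /i/, so it voices to [g]. /raxansokiokixuro/ → raxansogiogixuro.
Rule 3 (final vowel raising): /o/ is a mid vowel in word-final position, so it raises to [u]. /raxansogiogixuro/ → raxansogiogixuru.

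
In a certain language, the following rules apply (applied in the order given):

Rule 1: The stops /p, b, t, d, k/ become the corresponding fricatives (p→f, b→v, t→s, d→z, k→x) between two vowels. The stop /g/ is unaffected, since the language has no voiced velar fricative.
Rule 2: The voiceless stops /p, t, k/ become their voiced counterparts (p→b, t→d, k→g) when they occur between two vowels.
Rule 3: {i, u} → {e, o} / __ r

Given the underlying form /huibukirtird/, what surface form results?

Rule 1 (intervocalic spirantization): /b/ is a stop between vowels /i/ and /u/, so it spirantizes to the fricative [v]. /k/ is a stop between vowels /u/ and /i/, so it spirantizes to the fricative [x]. /huibukirtird/ → huivuxirtird.
Rule 2 (intervocalic voicing): no segment meets the environment; /huivuxirtird/ is unchanged.
Rule 3 (pre-rhotic lowering): /i/ is a high vowel immediately before /r/, so it lowers to [e]. /i/ is a high vowel immediately before /r/, so it lowers to [e]. /huivuxirtird/ → huivuxerterd.

huivuxerterd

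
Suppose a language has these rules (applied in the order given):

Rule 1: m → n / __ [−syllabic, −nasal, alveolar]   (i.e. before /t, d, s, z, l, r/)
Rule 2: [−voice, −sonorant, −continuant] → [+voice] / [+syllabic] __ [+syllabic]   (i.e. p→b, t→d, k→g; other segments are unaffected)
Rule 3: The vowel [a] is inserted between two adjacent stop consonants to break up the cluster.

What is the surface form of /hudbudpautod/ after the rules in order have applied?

hudabudapaudod

Rule 1 (nasal place assimilation): no segment meets the environment; /hudbudpautod/ is unchanged.
Rule 2 (intervocalic voicing): /t/ is a voiceless stop between vowels /u/ and /o/, so it voices to [d]. /hudbudpautod/ → hudbudpaudod.
Rule 3 (stop-cluster a-epenthesis): /d/ and /b/ form a stop–stop cluster, so [a] is inserted between them. /d/ and /p/ form a stop–stop cluster, so [a] is inserted between them. /hudbudpaudod/ → hudabudapaudod.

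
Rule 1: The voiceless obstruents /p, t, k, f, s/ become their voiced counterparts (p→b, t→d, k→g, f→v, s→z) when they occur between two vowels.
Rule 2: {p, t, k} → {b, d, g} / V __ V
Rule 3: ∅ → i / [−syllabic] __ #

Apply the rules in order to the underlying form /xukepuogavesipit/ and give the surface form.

xugebuogavezibiti

Rule 1 (intervocalic voicing): /k/ is a voiceless obstruent between vowels /u/ and /e/, so it voices to [g]. /p/ is a voiceless obstruent between vowels /e/ and /u/, so it voices to [b]. /s/ is a voiceless obstruent between vowels /e/ and /i/, so it voices to [z]. /p/ is a voiceless obstruent between vowels /i/ and /i/, so it voices to [b]. /xukepuogavesipit/ → xugebuogavezibit.
Rule 2 (intervocalic voicing): no segment meets the environment; /xugebuogavezibit/ is unchanged.
Rule 3 (final i-epenthesis): the form ends in the consonant /t/, so [i] is inserted word-finally. /xugebuogavezibit/ → xugebuogavezibiti.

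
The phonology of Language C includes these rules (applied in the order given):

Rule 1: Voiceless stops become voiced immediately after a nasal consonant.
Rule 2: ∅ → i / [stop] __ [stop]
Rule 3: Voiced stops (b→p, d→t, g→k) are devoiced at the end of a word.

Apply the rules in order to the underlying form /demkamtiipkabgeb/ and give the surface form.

demgamdiipikabigep

Rule 1 (post-nasal voicing): /k/ is a voiceless stop immediately after the nasal /m/, so it voices to [g]. /t/ is a voiceless stop immediately after the nasal /m/, so it voices to [d]. /demkamtiipkabgeb/ → demgamdiipkabgeb.
Rule 2 (stop-cluster i-epenthesis): /p/ and /k/ form a stop–stop cluster, so [i] is inserted between them. /b/ and /g/ form a stop–stop cluster, so [i] is inserted between them. /demgamdiipkabgeb/ → demgamdiipikabigeb.
Rule 3 (final devoicing): /b/ is a voiced stop in word-final position, so it devoices to [p]. /demgamdiipikabigeb/ → demgamdiipikabigep.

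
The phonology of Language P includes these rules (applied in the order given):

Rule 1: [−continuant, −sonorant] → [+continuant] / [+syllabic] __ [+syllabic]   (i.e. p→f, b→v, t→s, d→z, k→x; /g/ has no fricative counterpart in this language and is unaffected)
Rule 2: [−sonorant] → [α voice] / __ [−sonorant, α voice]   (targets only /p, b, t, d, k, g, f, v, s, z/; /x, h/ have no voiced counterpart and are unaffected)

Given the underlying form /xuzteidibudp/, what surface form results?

Rule 1 (intervocalic spirantization): /d/ is a stop between vowels /i/ and /i/, so it spirantizes to the fricative [z]. /b/ is a stop between vowels /i/ and /u/, so it spirantizes to the fricative [v]. /xuzteidibudp/ → xuzteizivudp.
Rule 2 (regressive voicing assimilation): /z/ precedes the voiceless obstruent /t/, so it devoices to [s] by assimilation. /d/ precedes the voiceless obstruent /p/, so it devoices to [t] by assimilation. /xuzteizivudp/ → xusteizivutp.

xusteizivutp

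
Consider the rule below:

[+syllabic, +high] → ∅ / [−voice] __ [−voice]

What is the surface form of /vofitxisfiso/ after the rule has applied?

/i/ is a high vowel flanked by voiceless consonants /f/ and /t/, so it deletes.
/i/ is a high vowel flanked by voiceless consonants /x/ and /s/, so it deletes.
/i/ is a high vowel flanked by voiceless consonants /f/ and /s/, so it deletes.
Surface form: [voftxsfso].

voftxsfso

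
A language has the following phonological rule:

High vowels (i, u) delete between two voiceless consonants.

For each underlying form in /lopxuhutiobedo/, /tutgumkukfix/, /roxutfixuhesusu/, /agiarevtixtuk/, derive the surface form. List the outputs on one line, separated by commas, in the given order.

/lopxuhutiobedo/: /u/ is a high vowel flanked by voiceless consonants /x/ and /h/, so it deletes. /u/ is a high vowel flanked by voiceless consonants /h/ and /t/, so it deletes. → [lopxhtiobedo].
/tutgumkukfix/: /u/ is a high vowel flanked by voiceless consonants /t/ and /t/, so it deletes. /u/ is a high vowel flanked by voiceless consonants /k/ and /k/, so it deletes. /i/ is a high vowel flanked by voiceless consonants /f/ and /x/, so it deletes. → [ttgumkkfx].
/roxutfixuhesusu/: /u/ is a high vowel flanked by voiceless consonants /x/ and /t/, so it deletes. /i/ is a high vowel flanked by voiceless consonants /f/ and /x/, so it deletes. /u/ is a high vowel flanked by voiceless consonants /x/ and /h/, so it deletes. /u/ is a high vowel flanked by voiceless consonants /s/ and /s/, so it deletes. → [roxtfxhessu].
/agiarevtixtuk/: /i/ is a high vowel flanked by voiceless consonants /t/ and /x/, so it deletes. /u/ is a high vowel flanked by voiceless consonants /t/ and /k/, so it deletes. → [agiarevtxtk].

lopxhtiobedo, ttgumkkfx, roxtfxhessu, agiarevtxtk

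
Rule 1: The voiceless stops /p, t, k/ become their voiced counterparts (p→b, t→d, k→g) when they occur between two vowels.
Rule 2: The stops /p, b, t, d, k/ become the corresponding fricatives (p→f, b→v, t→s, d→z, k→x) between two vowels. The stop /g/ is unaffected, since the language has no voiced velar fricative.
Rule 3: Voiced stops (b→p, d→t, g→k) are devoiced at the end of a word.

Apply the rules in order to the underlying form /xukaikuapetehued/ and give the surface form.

xugaiguavezehuet

Rule 1 (intervocalic voicing): /k/ is a voiceless stop between vowels /u/ and /a/, so it voices to [g]. /k/ is a voiceless stop between vowels /i/ and /u/, so it voices to [g]. /p/ is a voiceless stop between vowels /a/ and /e/, so it voices to [b]. /t/ is a voiceless stop between vowels /e/ and /e/, so it voices to [d]. /xukaikuapetehued/ → xugaiguabedehued.
Rule 2 (intervocalic spirantization): /b/ is a stop between vowels /a/ and /e/, so it spirantizes to the fricative [v]. /d/ is a stop between vowels /e/ and /e/, so it spirantizes to the fricative [z]. /xugaiguabedehued/ → xugaiguavezehued.
Rule 3 (final devoicing): /d/ is a voiced stop in word-final position, so it devoices to [t]. /xugaiguavezehued/ → xugaiguavezehuet.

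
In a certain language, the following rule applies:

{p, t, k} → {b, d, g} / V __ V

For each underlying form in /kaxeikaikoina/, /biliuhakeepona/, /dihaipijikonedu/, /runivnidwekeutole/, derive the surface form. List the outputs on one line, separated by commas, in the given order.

/kaxeikaikoina/: /k/ is a voiceless stop between vowels /i/ and /a/, so it voices to [g]. /k/ is a voiceless stop between vowels /i/ and /o/, so it voices to [g]. → [kaxeigaigoina].
/biliuhakeepona/: /k/ is a voiceless stop between vowels /a/ and /e/, so it voices to [g]. /p/ is a voiceless stop between vowels /e/ and /o/, so it voices to [b]. → [biliuhageebona].
/dihaipijikonedu/: /p/ is a voiceless stop between vowels /i/ and /i/, so it voices to [b]. /k/ is a voiceless stop between vowels /i/ and /o/, so it voices to [g]. → [dihaibijigonedu].
/runivnidwekeutole/: /k/ is a voiceless stop between vowels /e/ and /e/, so it voices to [g]. /t/ is a voiceless stop between vowels /u/ and /o/, so it voices to [d]. → [runivnidwegeudole].

kaxeigaigoina, biliuhageebona, dihaibijigonedu, runivnidwegeudole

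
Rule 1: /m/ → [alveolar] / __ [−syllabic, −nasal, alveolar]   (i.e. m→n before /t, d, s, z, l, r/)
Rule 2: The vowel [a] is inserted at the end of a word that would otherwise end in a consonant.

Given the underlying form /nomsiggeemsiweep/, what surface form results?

nonsiggeensiweepa

Rule 1 (nasal place assimilation): /m/ precedes the alveolar consonant /s/, so it assimilates in place to [n]. /m/ precedes the alveolar consonant /s/, so it assimilates in place to [n]. /nomsiggeemsiweep/ → nonsiggeensiweep.
Rule 2 (final a-epenthesis): the form ends in the consonant /p/, so [a] is inserted word-finally. /nonsiggeensiweep/ → nonsiggeensiweepa.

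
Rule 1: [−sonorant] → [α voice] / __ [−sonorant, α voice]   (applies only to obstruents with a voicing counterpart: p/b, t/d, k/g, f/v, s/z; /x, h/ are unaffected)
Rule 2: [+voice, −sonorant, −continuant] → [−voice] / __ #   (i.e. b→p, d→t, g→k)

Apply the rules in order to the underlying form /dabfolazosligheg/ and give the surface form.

dapfolazoslikhek

Rule 1 (regressive voicing assimilation): /b/ precedes the voiceless obstruent /f/, so it devoices to [p] by assimilation. /g/ precedes the voiceless obstruent /h/, so it devoices to [k] by assimilation. /dabfolazosligheg/ → dapfolazoslikheg.
Rule 2 (final devoicing): /g/ is a voiced stop in word-final position, so it devoices to [k]. /dapfolazoslikheg/ → dapfolazoslikhek.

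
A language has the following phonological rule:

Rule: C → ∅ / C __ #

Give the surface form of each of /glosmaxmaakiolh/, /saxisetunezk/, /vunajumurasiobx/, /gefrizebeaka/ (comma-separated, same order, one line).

/glosmaxmaakiolh/: /h/ is the second consonant of a word-final cluster /lh/, so it deletes. → [glosmaxmaakiol].
/saxisetunezk/: /k/ is the second consonant of a word-final cluster /zk/, so it deletes. → [saxisetunez].
/vunajumurasiobx/: /x/ is the second consonant of a word-final cluster /bx/, so it deletes. → [vunajumurasiob].
/gefrizebeaka/: the rule's environment is not met; surfaces unchanged as [gefrizebeaka].

glosmaxmaakiol, saxisetunez, vunajumurasiob, gefrizebeaka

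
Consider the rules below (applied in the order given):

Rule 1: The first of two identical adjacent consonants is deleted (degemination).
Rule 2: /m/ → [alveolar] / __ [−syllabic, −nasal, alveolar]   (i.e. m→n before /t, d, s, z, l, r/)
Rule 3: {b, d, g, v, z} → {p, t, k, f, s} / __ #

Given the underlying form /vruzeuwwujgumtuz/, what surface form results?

Rule 1 (degemination): /ww/ is a geminate; the first /w/ deletes. /vruzeuwwujgumtuz/ → vruzeuwujgumtuz.
Rule 2 (nasal place assimilation): /m/ precedes the alveolar consonant /t/, so it assimilates in place to [n]. /vruzeuwujgumtuz/ → vruzeuwujguntuz.
Rule 3 (final devoicing): /z/ is a voiced obstruent in word-final position, so it devoices to [s]. /vruzeuwujguntuz/ → vruzeuwujguntus.

vruzeuwujguntus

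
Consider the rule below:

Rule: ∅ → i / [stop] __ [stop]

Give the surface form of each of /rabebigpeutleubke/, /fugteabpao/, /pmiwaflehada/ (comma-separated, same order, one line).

/rabebigpeutleubke/: /g/ and /p/ form a stop–stop cluster, so [i] is inserted between them. /b/ and /k/ form a stop–stop cluster, so [i] is inserted between them. → [rabebigipeutleubike].
/fugteabpao/: /g/ and /t/ form a stop–stop cluster, so [i] is inserted between them. /b/ and /p/ form a stop–stop cluster, so [i] is inserted between them. → [fugiteabipao].
/pmiwaflehada/: the rule's environment is not met; surfaces unchanged as [pmiwaflehada].

rabebigipeutleubike, fugiteabipao, pmiwaflehada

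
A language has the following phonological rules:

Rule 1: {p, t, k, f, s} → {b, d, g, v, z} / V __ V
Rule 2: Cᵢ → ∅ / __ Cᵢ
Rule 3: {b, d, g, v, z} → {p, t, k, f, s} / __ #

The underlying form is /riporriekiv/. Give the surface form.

Rule 1 (intervocalic voicing): /p/ is a voiceless obstruent between vowels /i/ and /o/, so it voices to [b]. /k/ is a voiceless obstruent between vowels /e/ and /i/, so it voices to [g]. /riporriekiv/ → riborriegiv.
Rule 2 (degemination): /rr/ is a geminate; the first /r/ deletes. /riborriegiv/ → riboriegiv.
Rule 3 (final devoicing): /v/ is a voiced obstruent in word-final position, so it devoices to [f]. /riboriegiv/ → riboriegif.

riboriegif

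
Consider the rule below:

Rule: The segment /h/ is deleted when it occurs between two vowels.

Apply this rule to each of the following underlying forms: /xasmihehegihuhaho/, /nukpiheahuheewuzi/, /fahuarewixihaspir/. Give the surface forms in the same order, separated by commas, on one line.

xasmieegiuao, nukpieaueewuzi, fauarewixiaspir

/xasmihehegihuhaho/: /h/ occurs between vowels /i/ and /e/, so it deletes. /h/ occurs between vowels /e/ and /e/, so it deletes. /h/ occurs between vowels /i/ and /u/, so it deletes. /h/ occurs between vowels /u/ and /a/, so it deletes. /h/ occurs between vowels /a/ and /o/, so it deletes. → [xasmieegiuao].
/nukpiheahuheewuzi/: /h/ occurs between vowels /i/ and /e/, so it deletes. /h/ occurs between vowels /a/ and /u/, so it deletes. /h/ occurs between vowels /u/ and /e/, so it deletes. → [nukpieaueewuzi].
/fahuarewixihaspir/: /h/ occurs between vowels /a/ and /u/, so it deletes. /h/ occurs between vowels /i/ and /a/, so it deletes. → [fauarewixiaspir].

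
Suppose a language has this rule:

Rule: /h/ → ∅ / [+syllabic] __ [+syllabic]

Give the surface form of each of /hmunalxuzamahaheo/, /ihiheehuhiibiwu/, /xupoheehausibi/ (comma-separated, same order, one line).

hmunalxuzamaaeo, iieeuiibiwu, xupoeeausibi

/hmunalxuzamahaheo/: /h/ occurs between vowels /a/ and /a/, so it deletes. /h/ occurs between vowels /a/ and /e/, so it deletes. → [hmunalxuzamaaeo].
/ihiheehuhiibiwu/: /h/ occurs between vowels /i/ and /i/, so it deletes. /h/ occurs between vowels /i/ and /e/, so it deletes. /h/ occurs between vowels /e/ and /u/, so it deletes. /h/ occurs between vowels /u/ and /i/, so it deletes. → [iieeuiibiwu].
/xupoheehausibi/: /h/ occurs between vowels /o/ and /e/, so it deletes. /h/ occurs between vowels /e/ and /a/, so it deletes. → [xupoeeausibi].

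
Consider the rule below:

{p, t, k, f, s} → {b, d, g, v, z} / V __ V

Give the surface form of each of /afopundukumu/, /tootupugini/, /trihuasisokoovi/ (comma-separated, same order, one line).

avobundugumu, toodubugini, trihuazizogoovi

/afopundukumu/: /f/ is a voiceless obstruent between vowels /a/ and /o/, so it voices to [v]. /p/ is a voiceless obstruent between vowels /o/ and /u/, so it voices to [b]. /k/ is a voiceless obstruent between vowels /u/ and /u/, so it voices to [g]. → [avobundugumu].
/tootupugini/: /t/ is a voiceless obstruent between vowels /o/ and /u/, so it voices to [d]. /p/ is a voiceless obstruent between vowels /u/ and /u/, so it voices to [b]. → [toodubugini].
/trihuasisokoovi/: /s/ is a voiceless obstruent between vowels /a/ and /i/, so it voices to [z]. /s/ is a voiceless obstruent between vowels /i/ and /o/, so it voices to [z]. /k/ is a voiceless obstruent between vowels /o/ and /o/, so it voices to [g]. → [trihuazizogoovi].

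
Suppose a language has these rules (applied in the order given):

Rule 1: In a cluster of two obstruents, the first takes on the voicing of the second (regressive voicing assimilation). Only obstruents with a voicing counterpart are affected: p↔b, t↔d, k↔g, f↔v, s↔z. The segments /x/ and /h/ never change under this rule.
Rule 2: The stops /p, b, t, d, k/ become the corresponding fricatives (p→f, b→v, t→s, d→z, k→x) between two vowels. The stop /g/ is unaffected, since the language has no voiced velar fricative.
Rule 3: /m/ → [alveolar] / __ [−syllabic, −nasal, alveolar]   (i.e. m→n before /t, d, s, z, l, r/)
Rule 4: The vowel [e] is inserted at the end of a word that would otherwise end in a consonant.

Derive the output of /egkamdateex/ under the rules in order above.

Rule 1 (regressive voicing assimilation): /g/ precedes the voiceless obstruent /k/, so it devoices to [k] by assimilation. /egkamdateex/ → ekkamdateex.
Rule 2 (intervocalic spirantization): /t/ is a stop between vowels /a/ and /e/, so it spirantizes to the fricative [s]. /ekkamdateex/ → ekkamdaseex.
Rule 3 (nasal place assimilation): /m/ precedes the alveolar consonant /d/, so it assimilates in place to [n]. /ekkamdaseex/ → ekkandaseex.
Rule 4 (final e-epenthesis): the form ends in the consonant /x/, so [e] is inserted word-finally. /ekkandaseex/ → ekkandaseexe.

ekkandaseexe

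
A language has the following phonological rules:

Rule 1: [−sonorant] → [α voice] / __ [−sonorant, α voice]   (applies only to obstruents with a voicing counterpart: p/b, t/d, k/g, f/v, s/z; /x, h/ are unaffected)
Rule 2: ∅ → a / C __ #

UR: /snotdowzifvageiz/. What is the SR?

Rule 1 (regressive voicing assimilation): /t/ precedes the voiced obstruent /d/, so it voices to [d] by assimilation. /f/ precedes the voiced obstruent /v/, so it voices to [v] by assimilation. /snotdowzifvageiz/ → snoddowzivvageiz.
Rule 2 (final a-epenthesis): the form ends in the consonant /z/, so [a] is inserted word-finally. /snoddowzivvageiz/ → snoddowzivvageiza.

snoddowzivvageiza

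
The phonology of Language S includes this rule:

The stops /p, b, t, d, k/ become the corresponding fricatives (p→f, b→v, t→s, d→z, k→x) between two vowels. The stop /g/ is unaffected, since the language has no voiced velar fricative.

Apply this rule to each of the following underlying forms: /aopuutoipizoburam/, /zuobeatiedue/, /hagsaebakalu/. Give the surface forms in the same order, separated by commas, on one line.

/aopuutoipizoburam/: /p/ is a stop between vowels /o/ and /u/, so it spirantizes to the fricative [f]. /t/ is a stop between vowels /u/ and /o/, so it spirantizes to the fricative [s]. /p/ is a stop between vowels /i/ and /i/, so it spirantizes to the fricative [f]. /b/ is a stop between vowels /o/ and /u/, so it spirantizes to the fricative [v]. → [aofuusoifizovuram].
/zuobeatiedue/: /b/ is a stop between vowels /o/ and /e/, so it spirantizes to the fricative [v]. /t/ is a stop between vowels /a/ and /i/, so it spirantizes to the fricative [s]. /d/ is a stop between vowels /e/ and /u/, so it spirantizes to the fricative [z]. → [zuoveasiezue].
/hagsaebakalu/: /b/ is a stop between vowels /e/ and /a/, so it spirantizes to the fricative [v]. /k/ is a stop between vowels /a/ and /a/, so it spirantizes to the fricative [x]. → [hagsaevaxalu].

aofuusoifizovuram, zuoveasiezue, hagsaevaxalu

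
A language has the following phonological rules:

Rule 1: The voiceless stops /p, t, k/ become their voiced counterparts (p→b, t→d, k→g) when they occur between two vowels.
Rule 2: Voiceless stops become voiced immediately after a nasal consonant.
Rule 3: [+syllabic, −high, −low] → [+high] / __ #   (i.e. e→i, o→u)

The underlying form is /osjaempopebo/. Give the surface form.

Rule 1 (intervocalic voicing): /p/ is a voiceless stop between vowels /o/ and /e/, so it voices to [b]. /osjaempopebo/ → osjaempobebo.
Rule 2 (post-nasal voicing): /p/ is a voiceless stop immediately after the nasal /m/, so it voices to [b]. /osjaempobebo/ → osjaembobebo.
Rule 3 (final vowel raising): /o/ is a mid vowel in word-final position, so it raises to [u]. /osjaembobebo/ → osjaembobebu.

osjaembobebu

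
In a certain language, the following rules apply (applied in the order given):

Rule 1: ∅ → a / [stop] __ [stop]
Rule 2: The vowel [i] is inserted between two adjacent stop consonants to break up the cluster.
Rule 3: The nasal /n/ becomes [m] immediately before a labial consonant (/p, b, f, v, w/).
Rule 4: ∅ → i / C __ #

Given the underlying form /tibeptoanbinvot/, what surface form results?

Rule 1 (stop-cluster a-epenthesis): /p/ and /t/ form a stop–stop cluster, so [a] is inserted between them. /tibeptoanbinvot/ → tibepatoanbinvot.
Rule 2 (stop-cluster i-epenthesis): no segment meets the environment; /tibepatoanbinvot/ is unchanged.
Rule 3 (nasal place assimilation): /n/ precedes the labial consonant /b/, so it assimilates in place to [m]. /n/ precedes the labial consonant /v/, so it assimilates in place to [m]. /tibepatoanbinvot/ → tibepatoambimvot.
Rule 4 (final i-epenthesis): the form ends in the consonant /t/, so [i] is inserted word-finally. /tibepatoambimvot/ → tibepatoambimvoti.

tibepatoambimvoti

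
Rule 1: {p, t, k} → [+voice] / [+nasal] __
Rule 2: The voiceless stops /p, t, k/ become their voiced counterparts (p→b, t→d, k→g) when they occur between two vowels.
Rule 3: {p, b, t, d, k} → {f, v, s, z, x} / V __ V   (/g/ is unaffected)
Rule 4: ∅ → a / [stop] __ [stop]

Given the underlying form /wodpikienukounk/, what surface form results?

Rule 1 (post-nasal voicing): /k/ is a voiceless stop immediately after the nasal /n/, so it voices to [g]. /wodpikienukounk/ → wodpikienukoung.
Rule 2 (intervocalic voicing): /k/ is a voiceless stop between vowels /i/ and /i/, so it voices to [g]. /k/ is a voiceless stop between vowels /u/ and /o/, so it voices to [g]. /wodpikienukoung/ → wodpigienugoung.
Rule 3 (intervocalic spirantization): no segment meets the environment; /wodpigienugoung/ is unchanged.
Rule 4 (stop-cluster a-epenthesis): /d/ and /p/ form a stop–stop cluster, so [a] is inserted between them. /wodpigienugoung/ → wodapigienugoung.

wodapigienugoung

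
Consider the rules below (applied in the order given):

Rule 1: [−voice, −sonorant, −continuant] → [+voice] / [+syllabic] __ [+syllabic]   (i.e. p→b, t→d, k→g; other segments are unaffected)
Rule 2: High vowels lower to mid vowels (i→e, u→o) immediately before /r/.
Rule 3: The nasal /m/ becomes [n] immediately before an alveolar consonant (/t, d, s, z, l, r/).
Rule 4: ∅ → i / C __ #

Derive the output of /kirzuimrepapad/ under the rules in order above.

Rule 1 (intervocalic voicing): /p/ is a voiceless stop between vowels /e/ and /a/, so it voices to [b]. /p/ is a voiceless stop between vowels /a/ and /a/, so it voices to [b]. /kirzuimrepapad/ → kirzuimrebabad.
Rule 2 (pre-rhotic lowering): /i/ is a high vowel immediately before /r/, so it lowers to [e]. /kirzuimrebabad/ → kerzuimrebabad.
Rule 3 (nasal place assimilation): /m/ precedes the alveolar consonant /r/, so it assimilates in place to [n]. /kerzuimrebabad/ → kerzuinrebabad.
Rule 4 (final i-epenthesis): the form ends in the consonant /d/, so [i] is inserted word-finally. /kerzuinrebabad/ → kerzuinrebabadi.

kerzuinrebabadi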